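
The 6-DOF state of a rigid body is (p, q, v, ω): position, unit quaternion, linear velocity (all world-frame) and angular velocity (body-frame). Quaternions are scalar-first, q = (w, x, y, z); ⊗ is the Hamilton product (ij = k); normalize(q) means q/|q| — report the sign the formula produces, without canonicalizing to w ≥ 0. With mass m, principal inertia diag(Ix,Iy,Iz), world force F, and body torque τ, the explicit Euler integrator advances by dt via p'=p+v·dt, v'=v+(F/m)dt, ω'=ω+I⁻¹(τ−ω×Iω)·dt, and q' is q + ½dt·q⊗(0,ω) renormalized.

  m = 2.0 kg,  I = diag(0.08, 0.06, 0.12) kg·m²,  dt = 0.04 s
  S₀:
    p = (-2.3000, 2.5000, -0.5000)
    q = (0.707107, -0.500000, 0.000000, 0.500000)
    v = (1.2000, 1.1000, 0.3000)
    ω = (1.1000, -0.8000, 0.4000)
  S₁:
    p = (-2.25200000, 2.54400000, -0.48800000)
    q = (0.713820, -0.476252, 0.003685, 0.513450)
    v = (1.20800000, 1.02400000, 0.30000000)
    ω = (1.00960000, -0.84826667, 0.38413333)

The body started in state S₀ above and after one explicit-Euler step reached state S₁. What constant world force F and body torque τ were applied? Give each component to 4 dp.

ω₁ − ω₀ = (-0.09040000, -0.04826667, -0.01586667)
precession coupling = (-0.0192, -0.0176, 0.0176)
τ = I·(Δω/dt) + ω₀×(Iω₀) = (-0.2000, -0.0900, -0.0300)
Δv = v₁−v₀ = (0.00800000, -0.07600000, 0.00000000)
applied force F = (0.4000, -3.8000, 0.0000)

F = (0.4000, -3.8000, 0.0000)
τ = (-0.2000, -0.0900, -0.0300)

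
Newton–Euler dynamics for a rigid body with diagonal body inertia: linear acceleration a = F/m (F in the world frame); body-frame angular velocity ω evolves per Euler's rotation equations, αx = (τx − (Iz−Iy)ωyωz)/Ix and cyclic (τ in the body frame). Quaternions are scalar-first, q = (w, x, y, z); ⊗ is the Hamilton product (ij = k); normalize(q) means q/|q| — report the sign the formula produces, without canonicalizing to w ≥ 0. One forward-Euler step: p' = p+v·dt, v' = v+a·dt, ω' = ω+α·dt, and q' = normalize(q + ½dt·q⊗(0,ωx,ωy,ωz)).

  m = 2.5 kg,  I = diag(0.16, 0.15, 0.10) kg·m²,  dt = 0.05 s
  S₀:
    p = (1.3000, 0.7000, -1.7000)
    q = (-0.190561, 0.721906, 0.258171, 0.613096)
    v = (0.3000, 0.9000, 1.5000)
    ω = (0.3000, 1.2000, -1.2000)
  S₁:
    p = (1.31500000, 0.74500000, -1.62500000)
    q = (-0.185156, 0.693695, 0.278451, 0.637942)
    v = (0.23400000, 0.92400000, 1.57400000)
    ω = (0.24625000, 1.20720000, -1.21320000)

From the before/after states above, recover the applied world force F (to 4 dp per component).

Δv = v₁−v₀ = (-0.06600000, 0.02400000, 0.07400000)
m·(v₁−v₀)/dt = (-3.3000, 1.2000, 3.7000)

F = (-3.3000, 1.2000, 3.7000)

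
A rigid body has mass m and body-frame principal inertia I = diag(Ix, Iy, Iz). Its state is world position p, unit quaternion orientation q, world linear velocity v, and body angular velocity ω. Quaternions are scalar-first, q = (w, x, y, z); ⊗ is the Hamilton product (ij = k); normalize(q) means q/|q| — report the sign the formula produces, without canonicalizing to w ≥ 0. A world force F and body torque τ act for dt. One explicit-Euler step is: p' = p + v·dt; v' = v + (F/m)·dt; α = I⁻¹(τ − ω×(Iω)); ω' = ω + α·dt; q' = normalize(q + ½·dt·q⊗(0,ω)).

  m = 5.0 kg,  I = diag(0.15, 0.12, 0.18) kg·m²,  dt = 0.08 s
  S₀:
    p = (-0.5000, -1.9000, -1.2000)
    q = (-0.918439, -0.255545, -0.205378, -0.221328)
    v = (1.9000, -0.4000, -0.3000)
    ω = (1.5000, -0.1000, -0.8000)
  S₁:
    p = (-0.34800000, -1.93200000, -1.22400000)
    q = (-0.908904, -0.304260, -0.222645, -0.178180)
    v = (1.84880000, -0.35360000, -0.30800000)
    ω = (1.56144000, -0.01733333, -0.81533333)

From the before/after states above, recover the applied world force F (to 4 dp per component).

F = (-3.2000, 2.9000, -0.5000)

velocity change Δv = (-0.05120000, 0.04640000, -0.00800000)
F = m·Δv/dt = (-3.2000, 2.9000, -0.5000)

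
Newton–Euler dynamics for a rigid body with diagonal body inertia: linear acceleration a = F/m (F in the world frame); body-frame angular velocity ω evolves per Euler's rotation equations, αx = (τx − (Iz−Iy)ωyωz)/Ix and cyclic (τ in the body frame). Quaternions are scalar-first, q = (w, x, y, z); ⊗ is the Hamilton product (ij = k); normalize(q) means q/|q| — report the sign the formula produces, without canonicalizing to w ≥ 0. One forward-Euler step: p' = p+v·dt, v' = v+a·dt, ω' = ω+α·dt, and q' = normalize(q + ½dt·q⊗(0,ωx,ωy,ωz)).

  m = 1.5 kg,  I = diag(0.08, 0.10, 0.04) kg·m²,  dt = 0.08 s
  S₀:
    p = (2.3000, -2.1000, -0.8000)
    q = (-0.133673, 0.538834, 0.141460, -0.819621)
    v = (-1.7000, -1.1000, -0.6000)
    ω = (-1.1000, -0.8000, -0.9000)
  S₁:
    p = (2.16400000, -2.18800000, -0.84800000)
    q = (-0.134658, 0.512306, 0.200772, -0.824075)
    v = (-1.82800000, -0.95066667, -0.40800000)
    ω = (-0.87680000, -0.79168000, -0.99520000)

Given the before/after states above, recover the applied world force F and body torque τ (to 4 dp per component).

v₁ − v₀ = (-0.12800000, 0.14933333, 0.19200000)
applied force F = (-2.4000, 2.8000, 3.6000)
ω₁ − ω₀ = (0.22320000, 0.00832000, -0.09520000)
τ = I·(Δω/dt) + ω₀×(Iω₀) = (0.1800, 0.0500, -0.0300)

F = (-2.4000, 2.8000, 3.6000)
τ = (0.1800, 0.0500, -0.0300)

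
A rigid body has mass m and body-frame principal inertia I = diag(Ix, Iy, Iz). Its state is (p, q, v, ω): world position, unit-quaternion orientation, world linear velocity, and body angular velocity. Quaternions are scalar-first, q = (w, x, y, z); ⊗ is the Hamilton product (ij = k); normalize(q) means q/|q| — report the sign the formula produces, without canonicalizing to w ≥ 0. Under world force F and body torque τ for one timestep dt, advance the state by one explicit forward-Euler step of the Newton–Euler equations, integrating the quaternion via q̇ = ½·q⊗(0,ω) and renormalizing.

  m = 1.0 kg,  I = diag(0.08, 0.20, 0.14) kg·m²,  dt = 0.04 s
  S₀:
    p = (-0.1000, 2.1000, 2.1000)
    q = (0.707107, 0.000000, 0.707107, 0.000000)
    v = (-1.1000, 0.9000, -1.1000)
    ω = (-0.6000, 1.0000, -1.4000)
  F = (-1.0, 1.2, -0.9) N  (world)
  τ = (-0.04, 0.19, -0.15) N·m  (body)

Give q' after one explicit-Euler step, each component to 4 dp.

2q̇ = q⊗(0,ω) = (-0.7071070, -1.4142140, 0.7071070, -0.5656856)
q + ½dt·q⊗(0,ω), renormalized = (0.6925, -0.0283, 0.7208, -0.0113)

q' = (0.6925, -0.0283, 0.7208, -0.0113)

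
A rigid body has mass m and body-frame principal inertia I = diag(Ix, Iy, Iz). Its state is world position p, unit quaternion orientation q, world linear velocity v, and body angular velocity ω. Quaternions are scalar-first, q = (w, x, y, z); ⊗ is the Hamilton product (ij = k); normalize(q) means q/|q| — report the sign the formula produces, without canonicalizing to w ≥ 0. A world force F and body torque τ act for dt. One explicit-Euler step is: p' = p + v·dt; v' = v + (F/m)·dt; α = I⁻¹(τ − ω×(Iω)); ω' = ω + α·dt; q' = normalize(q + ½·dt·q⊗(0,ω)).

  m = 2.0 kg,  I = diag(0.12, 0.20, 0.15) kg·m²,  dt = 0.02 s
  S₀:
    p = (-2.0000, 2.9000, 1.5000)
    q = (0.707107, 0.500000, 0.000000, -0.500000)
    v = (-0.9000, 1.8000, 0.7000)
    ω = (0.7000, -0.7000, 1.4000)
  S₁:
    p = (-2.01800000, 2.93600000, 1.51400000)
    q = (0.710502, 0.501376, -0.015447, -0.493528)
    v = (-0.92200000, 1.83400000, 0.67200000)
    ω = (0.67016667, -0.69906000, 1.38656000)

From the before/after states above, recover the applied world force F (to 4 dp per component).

F = (-2.2000, 3.4000, -2.8000)

v₁ − v₀ = (-0.02200000, 0.03400000, -0.02800000)
applied force F = (-2.2000, 3.4000, -2.8000)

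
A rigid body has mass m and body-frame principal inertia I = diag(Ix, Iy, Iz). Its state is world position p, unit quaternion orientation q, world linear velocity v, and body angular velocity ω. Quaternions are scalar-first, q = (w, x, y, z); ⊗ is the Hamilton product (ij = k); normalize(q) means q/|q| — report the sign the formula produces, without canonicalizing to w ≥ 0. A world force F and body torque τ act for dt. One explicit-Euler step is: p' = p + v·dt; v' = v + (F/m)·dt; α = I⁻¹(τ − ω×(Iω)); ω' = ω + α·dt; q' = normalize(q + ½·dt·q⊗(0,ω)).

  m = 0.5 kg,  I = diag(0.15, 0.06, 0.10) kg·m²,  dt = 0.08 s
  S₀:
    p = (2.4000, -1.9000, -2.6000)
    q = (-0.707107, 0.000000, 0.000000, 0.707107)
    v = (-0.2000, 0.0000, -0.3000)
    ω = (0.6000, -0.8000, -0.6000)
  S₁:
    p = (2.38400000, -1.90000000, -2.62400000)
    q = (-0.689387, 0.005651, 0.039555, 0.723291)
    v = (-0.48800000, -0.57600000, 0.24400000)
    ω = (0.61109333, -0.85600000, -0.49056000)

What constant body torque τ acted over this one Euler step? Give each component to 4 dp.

Δω = ω₁−ω₀ = (0.01109333, -0.05600000, 0.10944000)
applied torque τ = (0.0400, -0.0600, 0.1800)

τ = (0.0400, -0.0600, 0.1800)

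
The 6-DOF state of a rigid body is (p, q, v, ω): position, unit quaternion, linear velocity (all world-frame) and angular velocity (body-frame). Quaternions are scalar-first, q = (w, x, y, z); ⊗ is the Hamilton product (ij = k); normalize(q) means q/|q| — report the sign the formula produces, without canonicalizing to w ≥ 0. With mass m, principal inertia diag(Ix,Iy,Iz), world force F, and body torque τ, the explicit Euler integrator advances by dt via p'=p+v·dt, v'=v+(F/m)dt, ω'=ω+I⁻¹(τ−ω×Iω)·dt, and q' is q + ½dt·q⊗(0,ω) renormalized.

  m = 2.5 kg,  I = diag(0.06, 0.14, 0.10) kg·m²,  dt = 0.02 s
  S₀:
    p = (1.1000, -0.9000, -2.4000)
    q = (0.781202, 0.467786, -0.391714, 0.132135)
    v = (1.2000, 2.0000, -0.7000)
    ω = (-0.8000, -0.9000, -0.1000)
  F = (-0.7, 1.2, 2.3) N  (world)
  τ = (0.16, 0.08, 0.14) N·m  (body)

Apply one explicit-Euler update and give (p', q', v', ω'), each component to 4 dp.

p' = (1.1240, -0.8600, -2.4140)
q' = (0.7815, 0.4631, -0.3993, 0.1240)
v' = (1.1944, 2.0096, -0.6816)
ω' = (-0.7455, -0.8881, -0.0835)

a = (-0.2800, 0.4800, 0.9200)
p' = p + v·dt = (1.1240, -0.8600, -2.4140)
v + (F/m)dt = (1.1944, 2.0096, -0.6816)
precession coupling ω×(Iω) = (-0.0036, -0.0032, 0.0576)
(τ − ω×Iω)/I = (2.7267, 0.5943, 0.8240)
new body rate ω' = (-0.7455, -0.8881, -0.0835)
2q̇ = q⊗(0,ω) = (0.0348997, -0.4668687, -0.7620112, -0.8124988)
q' = normalize(q + ½dt·q⊗(0,ω)) = (0.7815, 0.4631, -0.3993, 0.1240)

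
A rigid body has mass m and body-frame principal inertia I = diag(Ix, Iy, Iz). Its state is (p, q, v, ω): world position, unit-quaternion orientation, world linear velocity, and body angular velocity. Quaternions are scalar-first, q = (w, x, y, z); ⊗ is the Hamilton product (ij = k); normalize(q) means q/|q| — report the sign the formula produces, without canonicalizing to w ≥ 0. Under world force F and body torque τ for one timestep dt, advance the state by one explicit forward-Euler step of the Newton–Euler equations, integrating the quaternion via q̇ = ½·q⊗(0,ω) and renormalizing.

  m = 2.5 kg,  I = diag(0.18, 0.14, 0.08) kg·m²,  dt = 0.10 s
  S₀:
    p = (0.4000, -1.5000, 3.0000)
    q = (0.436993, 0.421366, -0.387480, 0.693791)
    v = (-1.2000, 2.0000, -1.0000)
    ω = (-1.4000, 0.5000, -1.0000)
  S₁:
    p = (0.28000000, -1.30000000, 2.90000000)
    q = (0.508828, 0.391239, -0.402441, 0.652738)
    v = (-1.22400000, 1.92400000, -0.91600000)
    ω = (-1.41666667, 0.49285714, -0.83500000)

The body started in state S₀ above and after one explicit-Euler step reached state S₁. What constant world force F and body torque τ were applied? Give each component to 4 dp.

F = (-0.6000, -1.9000, 2.1000)
τ = (0.0000, 0.1300, 0.1600)

v₁ − v₀ = (-0.02400000, -0.07600000, 0.08400000)
F = m·Δv/dt = (-0.6000, -1.9000, 2.1000)
rate change Δω = (-0.01666667, -0.00714286, 0.16500000)
precession coupling = (0.0300, 0.1400, 0.0280)
I·α + gyro = (0.0000, 0.1300, 0.1600)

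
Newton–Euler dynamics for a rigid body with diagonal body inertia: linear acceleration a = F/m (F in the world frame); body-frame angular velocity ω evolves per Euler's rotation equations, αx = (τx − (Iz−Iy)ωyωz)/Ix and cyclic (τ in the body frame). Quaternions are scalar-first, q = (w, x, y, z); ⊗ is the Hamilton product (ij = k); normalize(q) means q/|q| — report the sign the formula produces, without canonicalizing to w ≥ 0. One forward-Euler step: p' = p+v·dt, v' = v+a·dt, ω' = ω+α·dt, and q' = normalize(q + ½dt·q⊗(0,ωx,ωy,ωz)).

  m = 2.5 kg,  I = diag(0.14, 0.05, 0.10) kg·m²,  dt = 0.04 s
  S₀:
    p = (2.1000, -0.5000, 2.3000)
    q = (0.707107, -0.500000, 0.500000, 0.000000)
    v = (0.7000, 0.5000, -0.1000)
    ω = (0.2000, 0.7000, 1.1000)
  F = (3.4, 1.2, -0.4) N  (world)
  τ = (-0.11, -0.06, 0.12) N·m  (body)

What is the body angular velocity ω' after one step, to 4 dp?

ω' = (0.1576, 0.6450, 1.1530)

(τ − ω×Iω)/I = (-1.0607, -1.3760, 1.3260)
ω' = ω + α·dt = (0.1576, 0.6450, 1.1530)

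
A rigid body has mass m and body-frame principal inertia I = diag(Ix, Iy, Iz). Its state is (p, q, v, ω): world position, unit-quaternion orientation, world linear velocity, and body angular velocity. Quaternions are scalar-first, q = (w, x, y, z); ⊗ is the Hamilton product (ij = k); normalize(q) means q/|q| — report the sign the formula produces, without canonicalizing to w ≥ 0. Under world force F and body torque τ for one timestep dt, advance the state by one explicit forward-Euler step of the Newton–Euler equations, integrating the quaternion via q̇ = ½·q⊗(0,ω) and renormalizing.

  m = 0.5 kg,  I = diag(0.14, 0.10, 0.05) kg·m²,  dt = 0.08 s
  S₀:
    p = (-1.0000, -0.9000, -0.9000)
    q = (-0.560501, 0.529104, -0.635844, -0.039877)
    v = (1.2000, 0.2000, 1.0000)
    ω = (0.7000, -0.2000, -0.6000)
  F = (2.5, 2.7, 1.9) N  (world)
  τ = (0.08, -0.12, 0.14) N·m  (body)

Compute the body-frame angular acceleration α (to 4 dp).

ω×(Iω) gyroscopic = (-0.0060, -0.0378, 0.0056)
(τ − ω×Iω)/I = (0.6143, -0.8220, 2.6880)

α = (0.6143, -0.8220, 2.6880)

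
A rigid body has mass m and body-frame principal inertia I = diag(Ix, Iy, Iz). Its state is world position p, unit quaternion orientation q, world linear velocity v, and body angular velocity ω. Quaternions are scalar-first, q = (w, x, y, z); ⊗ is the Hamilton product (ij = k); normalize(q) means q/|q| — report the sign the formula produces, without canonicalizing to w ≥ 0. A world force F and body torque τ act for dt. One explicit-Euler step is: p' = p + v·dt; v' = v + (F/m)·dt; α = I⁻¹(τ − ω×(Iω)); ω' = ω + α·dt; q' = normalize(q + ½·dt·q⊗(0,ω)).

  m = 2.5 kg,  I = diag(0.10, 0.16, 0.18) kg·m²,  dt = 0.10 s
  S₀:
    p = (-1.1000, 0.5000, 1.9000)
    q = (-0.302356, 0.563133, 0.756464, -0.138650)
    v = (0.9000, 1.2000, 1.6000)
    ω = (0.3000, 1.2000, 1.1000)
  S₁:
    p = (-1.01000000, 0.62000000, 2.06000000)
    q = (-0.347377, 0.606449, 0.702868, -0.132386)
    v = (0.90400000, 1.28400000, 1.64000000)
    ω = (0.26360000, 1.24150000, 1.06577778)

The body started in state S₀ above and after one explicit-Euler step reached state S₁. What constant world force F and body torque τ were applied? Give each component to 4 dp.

F = (0.1000, 2.1000, 1.0000)
τ = (-0.0100, 0.0400, -0.0400)

v₁ − v₀ = (0.00400000, 0.08400000, 0.04000000)
applied force F = (0.1000, 2.1000, 1.0000)
rate change Δω = (-0.03640000, 0.04150000, -0.03422222)
I·α + gyro = (-0.0100, 0.0400, -0.0400)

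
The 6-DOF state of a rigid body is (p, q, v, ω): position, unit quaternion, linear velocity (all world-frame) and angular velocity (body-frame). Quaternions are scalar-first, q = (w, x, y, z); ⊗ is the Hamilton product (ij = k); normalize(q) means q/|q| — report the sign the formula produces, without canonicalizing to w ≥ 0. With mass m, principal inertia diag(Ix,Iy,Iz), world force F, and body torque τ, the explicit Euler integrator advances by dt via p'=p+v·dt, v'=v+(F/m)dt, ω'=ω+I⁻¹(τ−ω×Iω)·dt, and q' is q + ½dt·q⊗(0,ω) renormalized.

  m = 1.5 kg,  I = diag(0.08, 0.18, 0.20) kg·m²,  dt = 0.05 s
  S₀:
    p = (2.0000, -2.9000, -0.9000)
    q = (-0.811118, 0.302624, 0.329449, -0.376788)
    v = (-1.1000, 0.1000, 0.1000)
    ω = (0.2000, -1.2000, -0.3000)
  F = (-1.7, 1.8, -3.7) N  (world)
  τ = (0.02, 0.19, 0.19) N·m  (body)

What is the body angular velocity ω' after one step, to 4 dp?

gyro term ω×Iω = (0.0072, 0.0072, -0.0240)
(τ − ω×Iω)/I = (0.1600, 1.0156, 1.0700)
ω + α·dt = (0.2080, -1.1492, -0.2465)

ω' = (0.2080, -1.1492, -0.2465)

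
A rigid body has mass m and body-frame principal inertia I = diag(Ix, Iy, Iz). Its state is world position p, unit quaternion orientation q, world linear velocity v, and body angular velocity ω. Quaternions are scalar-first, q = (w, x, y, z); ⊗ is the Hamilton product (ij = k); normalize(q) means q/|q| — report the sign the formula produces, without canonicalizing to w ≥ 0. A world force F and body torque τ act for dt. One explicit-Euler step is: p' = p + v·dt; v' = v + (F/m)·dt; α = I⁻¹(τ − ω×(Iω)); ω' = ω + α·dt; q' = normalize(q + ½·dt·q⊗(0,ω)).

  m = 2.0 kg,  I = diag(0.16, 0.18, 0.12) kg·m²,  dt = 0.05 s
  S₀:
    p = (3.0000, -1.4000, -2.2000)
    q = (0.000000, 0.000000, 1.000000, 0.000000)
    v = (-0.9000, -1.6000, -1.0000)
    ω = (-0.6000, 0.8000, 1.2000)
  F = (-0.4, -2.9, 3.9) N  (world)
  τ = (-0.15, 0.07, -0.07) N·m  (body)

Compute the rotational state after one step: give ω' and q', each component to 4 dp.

ω×(Iω) gyroscopic = (-0.0576, -0.0288, -0.0096)
α = I⁻¹(τ − ω×Iω) = (-0.5775, 0.5489, -0.5033)
ω' = ω + α·dt = (-0.6289, 0.8274, 1.1748)
2q̇ = q⊗(0,ω) = (-0.8000000, 1.2000000, 0.0000000, 0.6000000)
q' = normalize(q + ½dt·q⊗(0,ω)) = (-0.0200, 0.0300, 0.9992, 0.0150)

ω' = (-0.6289, 0.8274, 1.1748)
q' = (-0.0200, 0.0300, 0.9992, 0.0150)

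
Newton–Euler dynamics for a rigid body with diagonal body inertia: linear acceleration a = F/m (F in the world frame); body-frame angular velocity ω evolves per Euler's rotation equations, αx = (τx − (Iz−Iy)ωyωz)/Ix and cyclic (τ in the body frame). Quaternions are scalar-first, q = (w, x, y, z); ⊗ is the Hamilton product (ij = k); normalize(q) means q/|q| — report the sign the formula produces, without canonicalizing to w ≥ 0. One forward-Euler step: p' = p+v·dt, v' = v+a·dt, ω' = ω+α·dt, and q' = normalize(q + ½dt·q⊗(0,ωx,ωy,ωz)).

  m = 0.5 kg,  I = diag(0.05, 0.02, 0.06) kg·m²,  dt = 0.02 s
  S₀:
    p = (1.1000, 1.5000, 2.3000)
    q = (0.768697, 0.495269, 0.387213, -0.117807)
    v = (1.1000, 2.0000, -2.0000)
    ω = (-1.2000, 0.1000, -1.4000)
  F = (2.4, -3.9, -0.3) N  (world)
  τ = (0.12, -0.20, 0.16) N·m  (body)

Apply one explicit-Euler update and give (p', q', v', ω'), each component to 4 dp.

p' = (1.1220, 1.5400, 2.2600)
q' = (0.7725, 0.4807, 0.3963, -0.1234)
v' = (1.1960, 1.8440, -2.0120)
ω' = (-1.1498, -0.0832, -1.3479)

precession coupling ω×(Iω) = (-0.0056, -0.0168, 0.0036)
(τ − ω×Iω)/I = (2.5120, -9.1600, 2.6067)
new body rate ω' = (-1.1498, -0.0832, -1.3479)
2q̇ = q⊗(0,ω) = (0.3906717, -1.4527539, 0.9116147, -0.5619933)
updated quaternion q' = (0.7725, 0.4807, 0.3963, -0.1234)
a = F/m = (4.8000, -7.8000, -0.6000)
p' = p + v·dt = (1.1220, 1.5400, 2.2600)
new velocity v' = (1.1960, 1.8440, -2.0120)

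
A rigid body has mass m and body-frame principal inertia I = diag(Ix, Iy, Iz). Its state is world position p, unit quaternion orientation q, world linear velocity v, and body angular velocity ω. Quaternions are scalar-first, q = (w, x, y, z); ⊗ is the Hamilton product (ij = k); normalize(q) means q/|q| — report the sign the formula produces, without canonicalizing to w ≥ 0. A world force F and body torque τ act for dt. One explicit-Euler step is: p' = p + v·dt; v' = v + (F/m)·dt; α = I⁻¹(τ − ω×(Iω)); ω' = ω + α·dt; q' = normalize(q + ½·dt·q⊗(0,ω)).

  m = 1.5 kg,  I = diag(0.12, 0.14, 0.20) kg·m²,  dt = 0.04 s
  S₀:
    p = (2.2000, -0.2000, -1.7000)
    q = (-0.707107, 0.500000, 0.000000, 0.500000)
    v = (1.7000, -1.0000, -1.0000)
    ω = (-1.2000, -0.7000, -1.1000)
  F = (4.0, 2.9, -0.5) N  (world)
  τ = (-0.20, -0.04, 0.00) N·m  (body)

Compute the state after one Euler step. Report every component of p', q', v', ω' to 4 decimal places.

p' = (2.2680, -0.2400, -1.7400)
q' = (-0.6837, 0.5236, 0.0089, 0.5082)
v' = (1.8067, -0.9227, -1.0133)
ω' = (-1.2821, -0.6813, -1.1034)

a = (2.6667, 1.9333, -0.3333)
new position p' = (2.2680, -0.2400, -1.7400)
new velocity v' = (1.8067, -0.9227, -1.0133)
angular accel α = (-2.0517, 0.4686, -0.0840)
ω' = ω + α·dt = (-1.2821, -0.6813, -1.1034)
Hamilton product q⊗(0,ω) = (1.1500000, 1.1985284, 0.4449749, 0.4278177)
q + ½dt·q⊗(0,ω), renormalized = (-0.6837, 0.5236, 0.0089, 0.5082)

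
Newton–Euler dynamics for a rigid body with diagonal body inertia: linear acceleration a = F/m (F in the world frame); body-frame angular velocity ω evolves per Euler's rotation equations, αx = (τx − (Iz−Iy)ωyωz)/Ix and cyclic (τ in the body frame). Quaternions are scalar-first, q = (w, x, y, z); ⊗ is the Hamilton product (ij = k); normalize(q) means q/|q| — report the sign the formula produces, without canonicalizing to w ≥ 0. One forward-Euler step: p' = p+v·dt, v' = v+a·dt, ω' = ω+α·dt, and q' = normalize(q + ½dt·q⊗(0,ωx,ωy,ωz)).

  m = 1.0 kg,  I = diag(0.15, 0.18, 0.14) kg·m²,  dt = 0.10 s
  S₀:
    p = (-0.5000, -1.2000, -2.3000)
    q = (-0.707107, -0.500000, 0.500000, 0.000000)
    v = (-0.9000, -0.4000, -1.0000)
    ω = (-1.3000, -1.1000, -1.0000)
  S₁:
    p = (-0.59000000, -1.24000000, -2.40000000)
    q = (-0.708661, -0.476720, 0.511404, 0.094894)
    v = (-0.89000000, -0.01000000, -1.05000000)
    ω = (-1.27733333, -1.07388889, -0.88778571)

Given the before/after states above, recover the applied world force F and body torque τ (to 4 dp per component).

F = (0.1000, 3.9000, -0.5000)
τ = (-0.0100, 0.0600, 0.2000)

Δv = v₁−v₀ = (0.01000000, 0.39000000, -0.05000000)
m·(v₁−v₀)/dt = (0.1000, 3.9000, -0.5000)
rate change Δω = (0.02266667, 0.02611111, 0.11221429)
gyro term ω₀×Iω₀ = (-0.0440, 0.0130, 0.0429)
I·α + gyro = (-0.0100, 0.0600, 0.2000)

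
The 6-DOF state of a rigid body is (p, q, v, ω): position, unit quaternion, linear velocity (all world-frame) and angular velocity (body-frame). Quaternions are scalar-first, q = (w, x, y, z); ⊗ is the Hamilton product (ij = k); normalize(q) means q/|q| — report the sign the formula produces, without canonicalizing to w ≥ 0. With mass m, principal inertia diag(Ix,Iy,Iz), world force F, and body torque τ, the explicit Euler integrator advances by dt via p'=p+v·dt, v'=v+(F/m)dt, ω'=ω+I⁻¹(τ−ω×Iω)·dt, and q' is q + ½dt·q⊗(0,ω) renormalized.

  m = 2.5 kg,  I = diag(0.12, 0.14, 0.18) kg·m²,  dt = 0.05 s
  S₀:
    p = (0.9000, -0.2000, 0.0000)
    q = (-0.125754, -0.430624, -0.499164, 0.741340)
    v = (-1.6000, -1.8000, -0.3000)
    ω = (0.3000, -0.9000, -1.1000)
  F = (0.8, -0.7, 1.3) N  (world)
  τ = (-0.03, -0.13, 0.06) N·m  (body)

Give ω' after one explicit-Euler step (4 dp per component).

ω' = (0.2710, -0.9535, -1.0818)

angular accel α = (-0.5800, -1.0700, 0.3633)
ω' = ω + α·dt = (0.2710, -0.9535, -1.0818)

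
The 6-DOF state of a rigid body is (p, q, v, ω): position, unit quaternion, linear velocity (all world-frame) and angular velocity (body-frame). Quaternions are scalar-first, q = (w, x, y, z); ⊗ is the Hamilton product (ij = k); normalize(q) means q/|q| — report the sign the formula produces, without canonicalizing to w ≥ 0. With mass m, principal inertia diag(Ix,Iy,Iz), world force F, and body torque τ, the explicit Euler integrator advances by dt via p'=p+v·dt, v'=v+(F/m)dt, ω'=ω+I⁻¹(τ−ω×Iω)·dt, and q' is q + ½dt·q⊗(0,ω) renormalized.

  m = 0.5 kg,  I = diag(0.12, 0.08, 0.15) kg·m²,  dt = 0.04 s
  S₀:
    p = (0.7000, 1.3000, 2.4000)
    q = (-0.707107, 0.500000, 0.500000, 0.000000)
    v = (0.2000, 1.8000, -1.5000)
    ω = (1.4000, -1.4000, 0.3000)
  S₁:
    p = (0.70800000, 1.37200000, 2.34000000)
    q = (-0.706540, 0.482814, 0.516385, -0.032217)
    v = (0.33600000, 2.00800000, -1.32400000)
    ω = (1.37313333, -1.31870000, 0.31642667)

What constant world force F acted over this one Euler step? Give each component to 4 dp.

velocity change Δv = (0.13600000, 0.20800000, 0.17600000)
F = m·Δv/dt = (1.7000, 2.6000, 2.2000)

F = (1.7000, 2.6000, 2.2000)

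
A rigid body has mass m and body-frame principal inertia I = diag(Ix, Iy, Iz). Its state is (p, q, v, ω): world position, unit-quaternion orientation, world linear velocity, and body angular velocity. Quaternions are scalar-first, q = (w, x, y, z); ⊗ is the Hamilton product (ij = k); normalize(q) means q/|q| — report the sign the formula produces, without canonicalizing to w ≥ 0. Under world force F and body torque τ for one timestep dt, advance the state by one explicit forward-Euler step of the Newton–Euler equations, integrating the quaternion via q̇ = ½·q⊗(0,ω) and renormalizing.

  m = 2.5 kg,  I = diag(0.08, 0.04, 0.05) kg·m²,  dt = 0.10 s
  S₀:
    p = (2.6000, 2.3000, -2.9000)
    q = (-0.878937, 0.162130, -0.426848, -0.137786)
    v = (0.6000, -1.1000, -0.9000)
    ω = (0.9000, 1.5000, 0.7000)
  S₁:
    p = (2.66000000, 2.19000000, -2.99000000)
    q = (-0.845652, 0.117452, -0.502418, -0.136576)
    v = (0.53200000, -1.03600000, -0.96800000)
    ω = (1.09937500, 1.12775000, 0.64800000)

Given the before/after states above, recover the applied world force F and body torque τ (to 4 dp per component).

F = (-1.7000, 1.6000, -1.7000)
τ = (0.1700, -0.1300, -0.0800)

Δv = v₁−v₀ = (-0.06800000, 0.06400000, -0.06800000)
m·(v₁−v₀)/dt = (-1.7000, 1.6000, -1.7000)
ω₁ − ω₀ = (0.19937500, -0.37225000, -0.05200000)
τ = I·(Δω/dt) + ω₀×(Iω₀) = (0.1700, -0.1300, -0.0800)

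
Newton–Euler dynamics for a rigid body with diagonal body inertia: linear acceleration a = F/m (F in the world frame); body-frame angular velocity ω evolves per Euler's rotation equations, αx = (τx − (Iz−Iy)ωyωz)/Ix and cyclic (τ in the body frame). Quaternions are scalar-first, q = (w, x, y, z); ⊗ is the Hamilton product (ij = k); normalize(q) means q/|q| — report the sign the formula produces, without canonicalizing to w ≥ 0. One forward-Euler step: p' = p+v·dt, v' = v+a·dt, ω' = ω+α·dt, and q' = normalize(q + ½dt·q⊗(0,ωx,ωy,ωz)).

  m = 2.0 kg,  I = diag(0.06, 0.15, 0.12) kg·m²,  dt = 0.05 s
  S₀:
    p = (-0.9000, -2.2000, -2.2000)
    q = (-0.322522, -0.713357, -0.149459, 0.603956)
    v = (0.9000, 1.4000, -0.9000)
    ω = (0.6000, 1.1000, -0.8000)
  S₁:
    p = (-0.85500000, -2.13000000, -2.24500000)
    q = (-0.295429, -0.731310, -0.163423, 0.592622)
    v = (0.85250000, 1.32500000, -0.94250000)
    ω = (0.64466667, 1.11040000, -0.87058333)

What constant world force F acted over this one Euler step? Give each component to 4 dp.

F = (-1.9000, -3.0000, -1.7000)

velocity change Δv = (-0.04750000, -0.07500000, -0.04250000)
applied force F = (-1.9000, -3.0000, -1.7000)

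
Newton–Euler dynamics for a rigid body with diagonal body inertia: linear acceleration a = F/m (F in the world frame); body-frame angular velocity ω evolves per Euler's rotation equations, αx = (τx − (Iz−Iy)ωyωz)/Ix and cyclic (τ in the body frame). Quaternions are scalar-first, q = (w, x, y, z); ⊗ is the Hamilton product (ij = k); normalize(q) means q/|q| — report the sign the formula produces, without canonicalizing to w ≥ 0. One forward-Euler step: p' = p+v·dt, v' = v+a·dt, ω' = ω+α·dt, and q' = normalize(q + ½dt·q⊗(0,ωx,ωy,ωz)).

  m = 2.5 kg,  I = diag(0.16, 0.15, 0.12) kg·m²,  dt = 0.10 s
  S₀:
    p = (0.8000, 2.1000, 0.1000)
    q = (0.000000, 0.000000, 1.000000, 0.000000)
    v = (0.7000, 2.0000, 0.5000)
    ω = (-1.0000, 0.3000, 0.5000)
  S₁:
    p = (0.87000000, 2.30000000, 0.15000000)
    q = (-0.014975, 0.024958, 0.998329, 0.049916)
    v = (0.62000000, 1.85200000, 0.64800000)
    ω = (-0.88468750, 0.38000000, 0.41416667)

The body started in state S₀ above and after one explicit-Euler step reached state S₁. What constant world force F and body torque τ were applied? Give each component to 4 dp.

rate change Δω = (0.11531250, 0.08000000, -0.08583333)
precession coupling = (-0.0045, -0.0200, 0.0030)
I·α + gyro = (0.1800, 0.1000, -0.1000)
v₁ − v₀ = (-0.08000000, -0.14800000, 0.14800000)
m·(v₁−v₀)/dt = (-2.0000, -3.7000, 3.7000)

F = (-2.0000, -3.7000, 3.7000)
τ = (0.1800, 0.1000, -0.1000)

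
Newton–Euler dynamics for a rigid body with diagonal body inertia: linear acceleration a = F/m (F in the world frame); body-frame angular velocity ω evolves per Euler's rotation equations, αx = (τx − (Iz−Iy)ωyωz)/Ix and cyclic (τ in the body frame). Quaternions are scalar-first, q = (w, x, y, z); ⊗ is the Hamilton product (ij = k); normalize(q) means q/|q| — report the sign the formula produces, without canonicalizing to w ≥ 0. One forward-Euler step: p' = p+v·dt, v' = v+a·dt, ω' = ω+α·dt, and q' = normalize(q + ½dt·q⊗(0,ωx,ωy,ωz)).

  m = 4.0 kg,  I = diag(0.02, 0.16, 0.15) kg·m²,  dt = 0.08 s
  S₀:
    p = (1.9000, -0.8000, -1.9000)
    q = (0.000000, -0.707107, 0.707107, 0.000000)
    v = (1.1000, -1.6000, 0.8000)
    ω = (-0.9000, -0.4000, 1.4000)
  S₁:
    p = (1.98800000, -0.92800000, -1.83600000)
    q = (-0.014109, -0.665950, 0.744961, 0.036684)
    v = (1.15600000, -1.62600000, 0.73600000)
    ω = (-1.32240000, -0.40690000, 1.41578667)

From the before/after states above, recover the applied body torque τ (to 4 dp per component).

rate change Δω = (-0.42240000, -0.00690000, 0.01578667)
ω₀×(Iω₀) = (0.0056, 0.1638, 0.0504)
τ = I·(Δω/dt) + ω₀×(Iω₀) = (-0.1000, 0.1500, 0.0800)

τ = (-0.1000, 0.1500, 0.0800)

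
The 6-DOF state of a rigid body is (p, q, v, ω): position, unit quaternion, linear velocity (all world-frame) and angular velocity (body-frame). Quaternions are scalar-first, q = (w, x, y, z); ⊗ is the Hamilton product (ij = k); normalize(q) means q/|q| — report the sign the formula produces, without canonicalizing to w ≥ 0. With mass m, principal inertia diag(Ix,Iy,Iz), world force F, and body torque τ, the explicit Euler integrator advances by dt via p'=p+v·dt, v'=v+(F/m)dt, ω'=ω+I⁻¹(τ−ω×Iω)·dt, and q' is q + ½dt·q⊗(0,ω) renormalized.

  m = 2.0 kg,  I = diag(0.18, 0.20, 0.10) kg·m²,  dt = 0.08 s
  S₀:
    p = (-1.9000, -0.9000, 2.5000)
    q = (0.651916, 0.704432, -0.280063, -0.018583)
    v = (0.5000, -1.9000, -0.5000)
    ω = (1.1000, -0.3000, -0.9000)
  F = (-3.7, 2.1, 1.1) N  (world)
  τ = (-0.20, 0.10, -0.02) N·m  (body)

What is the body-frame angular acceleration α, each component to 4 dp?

gyro term ω×Iω = (-0.0270, -0.0792, -0.0066)
angular accel α = (-0.9611, 0.8960, -0.1340)

α = (-0.9611, 0.8960, -0.1340)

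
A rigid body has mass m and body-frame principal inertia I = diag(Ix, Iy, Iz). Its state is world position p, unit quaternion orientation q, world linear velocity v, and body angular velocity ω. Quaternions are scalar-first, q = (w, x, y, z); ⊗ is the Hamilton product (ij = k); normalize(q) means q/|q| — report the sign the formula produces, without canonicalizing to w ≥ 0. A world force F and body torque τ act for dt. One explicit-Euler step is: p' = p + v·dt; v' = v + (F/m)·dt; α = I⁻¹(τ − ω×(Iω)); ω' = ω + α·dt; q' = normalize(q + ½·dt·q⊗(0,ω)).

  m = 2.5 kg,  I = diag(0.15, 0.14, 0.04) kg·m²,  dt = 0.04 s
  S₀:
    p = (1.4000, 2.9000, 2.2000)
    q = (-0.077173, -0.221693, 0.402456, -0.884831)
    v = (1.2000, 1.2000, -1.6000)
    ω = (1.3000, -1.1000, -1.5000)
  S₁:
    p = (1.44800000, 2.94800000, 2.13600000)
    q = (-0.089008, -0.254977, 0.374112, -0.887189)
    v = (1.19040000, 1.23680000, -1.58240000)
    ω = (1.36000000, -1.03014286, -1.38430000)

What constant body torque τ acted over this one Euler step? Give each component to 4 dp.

ω₁ − ω₀ = (0.06000000, 0.06985714, 0.11570000)
precession coupling = (-0.1650, -0.2145, 0.0143)
applied torque τ = (0.0600, 0.0300, 0.1300)

τ = (0.0600, 0.0300, 0.1300)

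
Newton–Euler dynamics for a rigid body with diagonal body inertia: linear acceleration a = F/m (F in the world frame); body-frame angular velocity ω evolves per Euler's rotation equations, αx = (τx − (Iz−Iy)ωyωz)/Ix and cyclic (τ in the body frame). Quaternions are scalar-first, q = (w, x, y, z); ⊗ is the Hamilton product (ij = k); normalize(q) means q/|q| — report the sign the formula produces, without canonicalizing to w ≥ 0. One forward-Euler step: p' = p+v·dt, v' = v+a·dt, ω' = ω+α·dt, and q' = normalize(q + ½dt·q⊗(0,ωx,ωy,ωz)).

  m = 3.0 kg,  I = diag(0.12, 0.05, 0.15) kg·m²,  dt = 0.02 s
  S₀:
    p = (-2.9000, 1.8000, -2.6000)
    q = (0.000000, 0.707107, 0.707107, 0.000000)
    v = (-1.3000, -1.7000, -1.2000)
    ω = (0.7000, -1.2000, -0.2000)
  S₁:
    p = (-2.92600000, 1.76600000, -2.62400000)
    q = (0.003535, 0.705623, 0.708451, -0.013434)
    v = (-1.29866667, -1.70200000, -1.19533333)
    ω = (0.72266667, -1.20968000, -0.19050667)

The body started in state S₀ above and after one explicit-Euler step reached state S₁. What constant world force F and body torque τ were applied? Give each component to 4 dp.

Δω = ω₁−ω₀ = (0.02266667, -0.00968000, 0.00949333)
gyro term ω₀×Iω₀ = (0.0240, 0.0042, 0.0588)
applied torque τ = (0.1600, -0.0200, 0.1300)
v₁ − v₀ = (0.00133333, -0.00200000, 0.00466667)
m·(v₁−v₀)/dt = (0.2000, -0.3000, 0.7000)

F = (0.2000, -0.3000, 0.7000)
τ = (0.1600, -0.0200, 0.1300)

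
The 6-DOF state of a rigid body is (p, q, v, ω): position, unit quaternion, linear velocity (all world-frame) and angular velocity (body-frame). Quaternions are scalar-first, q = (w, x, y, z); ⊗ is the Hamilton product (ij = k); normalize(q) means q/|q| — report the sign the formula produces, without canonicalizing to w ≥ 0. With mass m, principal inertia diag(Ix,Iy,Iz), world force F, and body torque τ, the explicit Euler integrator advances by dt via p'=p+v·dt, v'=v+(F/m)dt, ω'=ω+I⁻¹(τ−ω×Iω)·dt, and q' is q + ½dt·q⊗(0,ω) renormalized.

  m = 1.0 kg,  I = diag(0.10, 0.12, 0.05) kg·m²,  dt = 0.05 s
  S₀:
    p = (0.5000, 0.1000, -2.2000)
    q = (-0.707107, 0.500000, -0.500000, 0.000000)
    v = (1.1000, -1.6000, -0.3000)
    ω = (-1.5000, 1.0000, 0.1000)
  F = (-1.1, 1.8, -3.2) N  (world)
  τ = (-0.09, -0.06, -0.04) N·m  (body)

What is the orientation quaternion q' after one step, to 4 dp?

q' = (-0.6752, 0.5247, -0.5184, -0.0080)

2q̇ = q⊗(0,ω) = (1.2500000, 1.0106605, -0.7571070, -0.3207107)
q + ½dt·q⊗(0,ω), renormalized = (-0.6752, 0.5247, -0.5184, -0.0080)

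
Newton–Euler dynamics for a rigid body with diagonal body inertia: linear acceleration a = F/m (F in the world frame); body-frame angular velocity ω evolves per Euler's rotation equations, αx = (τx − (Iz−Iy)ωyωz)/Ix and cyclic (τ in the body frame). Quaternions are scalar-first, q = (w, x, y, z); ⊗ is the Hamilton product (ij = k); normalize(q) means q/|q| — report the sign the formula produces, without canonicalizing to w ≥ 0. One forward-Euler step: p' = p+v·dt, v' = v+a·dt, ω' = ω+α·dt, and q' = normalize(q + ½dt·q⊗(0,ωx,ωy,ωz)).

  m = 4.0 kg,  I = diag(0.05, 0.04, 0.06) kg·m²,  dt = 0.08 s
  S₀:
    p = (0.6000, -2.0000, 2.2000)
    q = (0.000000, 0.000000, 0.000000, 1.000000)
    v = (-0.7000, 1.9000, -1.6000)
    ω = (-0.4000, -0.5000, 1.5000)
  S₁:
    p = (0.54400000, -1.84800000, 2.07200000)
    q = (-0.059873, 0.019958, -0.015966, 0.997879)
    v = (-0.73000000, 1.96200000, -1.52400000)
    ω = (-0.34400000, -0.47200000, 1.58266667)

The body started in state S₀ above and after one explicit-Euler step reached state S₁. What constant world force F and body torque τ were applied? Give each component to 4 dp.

F = (-1.5000, 3.1000, 3.8000)
τ = (0.0200, 0.0200, 0.0600)

ω₁ − ω₀ = (0.05600000, 0.02800000, 0.08266667)
applied torque τ = (0.0200, 0.0200, 0.0600)
velocity change Δv = (-0.03000000, 0.06200000, 0.07600000)
applied force F = (-1.5000, 3.1000, 3.8000)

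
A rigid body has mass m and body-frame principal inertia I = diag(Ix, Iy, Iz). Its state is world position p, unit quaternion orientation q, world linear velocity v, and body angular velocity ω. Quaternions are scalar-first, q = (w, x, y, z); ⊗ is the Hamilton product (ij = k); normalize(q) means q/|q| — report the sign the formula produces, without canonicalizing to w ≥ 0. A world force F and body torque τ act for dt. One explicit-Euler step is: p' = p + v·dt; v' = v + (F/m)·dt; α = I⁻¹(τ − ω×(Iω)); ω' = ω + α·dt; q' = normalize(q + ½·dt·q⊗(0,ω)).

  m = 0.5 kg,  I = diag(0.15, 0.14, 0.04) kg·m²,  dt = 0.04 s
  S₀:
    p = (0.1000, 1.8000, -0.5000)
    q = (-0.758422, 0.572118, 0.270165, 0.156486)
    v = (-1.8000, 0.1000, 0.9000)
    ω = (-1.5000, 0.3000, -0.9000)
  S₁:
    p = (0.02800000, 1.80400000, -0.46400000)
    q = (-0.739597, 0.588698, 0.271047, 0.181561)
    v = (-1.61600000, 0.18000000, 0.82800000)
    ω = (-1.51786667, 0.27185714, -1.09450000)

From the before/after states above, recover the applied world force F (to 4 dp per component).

F = (2.3000, 1.0000, -0.9000)

velocity change Δv = (0.18400000, 0.08000000, -0.07200000)
applied force F = (2.3000, 1.0000, -0.9000)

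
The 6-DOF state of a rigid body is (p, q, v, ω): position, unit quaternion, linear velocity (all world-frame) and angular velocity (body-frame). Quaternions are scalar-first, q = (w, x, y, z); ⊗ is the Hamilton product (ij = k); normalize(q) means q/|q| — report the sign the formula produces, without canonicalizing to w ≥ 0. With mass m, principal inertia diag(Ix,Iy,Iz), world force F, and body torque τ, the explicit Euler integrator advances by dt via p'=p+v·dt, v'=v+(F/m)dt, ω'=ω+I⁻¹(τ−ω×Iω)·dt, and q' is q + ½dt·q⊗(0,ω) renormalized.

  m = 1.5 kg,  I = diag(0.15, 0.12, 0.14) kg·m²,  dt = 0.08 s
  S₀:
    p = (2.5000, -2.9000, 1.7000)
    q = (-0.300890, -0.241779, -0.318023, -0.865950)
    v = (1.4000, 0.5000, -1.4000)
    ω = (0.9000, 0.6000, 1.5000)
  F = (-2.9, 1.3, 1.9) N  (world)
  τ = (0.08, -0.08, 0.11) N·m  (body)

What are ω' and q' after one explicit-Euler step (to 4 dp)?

α = I⁻¹(τ − ω×Iω) = (0.4133, -0.7792, 0.9014)
new body rate ω' = (0.9331, 0.5377, 1.5721)
q⊗(0,ω) = (1.7073399, -0.2282655, -0.5972205, -0.3101817)
q' = normalize(q + ½dt·q⊗(0,ω)) = (-0.2320, -0.2502, -0.3410, -0.8760)

ω' = (0.9331, 0.5377, 1.5721)
q' = (-0.2320, -0.2502, -0.3410, -0.8760)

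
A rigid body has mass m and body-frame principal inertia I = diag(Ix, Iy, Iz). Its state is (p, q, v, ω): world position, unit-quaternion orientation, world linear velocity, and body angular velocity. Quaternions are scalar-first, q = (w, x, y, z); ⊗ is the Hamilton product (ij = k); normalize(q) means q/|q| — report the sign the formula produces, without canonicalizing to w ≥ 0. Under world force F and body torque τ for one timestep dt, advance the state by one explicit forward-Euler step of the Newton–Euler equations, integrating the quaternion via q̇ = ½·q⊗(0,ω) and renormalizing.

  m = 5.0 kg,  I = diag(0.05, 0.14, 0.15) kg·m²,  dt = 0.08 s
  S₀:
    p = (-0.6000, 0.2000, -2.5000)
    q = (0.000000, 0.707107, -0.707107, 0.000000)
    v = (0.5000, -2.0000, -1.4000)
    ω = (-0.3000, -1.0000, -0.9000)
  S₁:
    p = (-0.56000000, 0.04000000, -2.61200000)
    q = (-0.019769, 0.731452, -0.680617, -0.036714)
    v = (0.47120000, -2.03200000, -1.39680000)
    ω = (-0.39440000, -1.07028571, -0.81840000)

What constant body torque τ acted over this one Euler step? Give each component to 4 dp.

Δω = ω₁−ω₀ = (-0.09440000, -0.07028571, 0.08160000)
I·α + gyro = (-0.0500, -0.1500, 0.1800)

τ = (-0.0500, -0.1500, 0.1800)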